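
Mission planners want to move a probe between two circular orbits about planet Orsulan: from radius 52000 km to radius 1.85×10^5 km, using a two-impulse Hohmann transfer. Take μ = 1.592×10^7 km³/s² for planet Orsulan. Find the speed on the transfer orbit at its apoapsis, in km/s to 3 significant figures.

Semi-major axis of the transfer orbit: a_t = (52000 + 1.850×10^5)/2 = 1.185×10^5 km.
The apoapsis of the transfer ellipse is at r = 1.850×10^5 km.
From the vis-viva equation, v = √[μ(2/r − 1/a_t)] = 6.145 km/s.

v = 6.15 km/s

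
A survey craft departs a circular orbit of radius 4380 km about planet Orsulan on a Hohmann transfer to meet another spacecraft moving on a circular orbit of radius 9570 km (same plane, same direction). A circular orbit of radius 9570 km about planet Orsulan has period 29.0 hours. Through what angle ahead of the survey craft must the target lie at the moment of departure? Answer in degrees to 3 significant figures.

φ = 68.0°

From Kepler's third law T² = 4π²r³/μ at r = 9570 km, T = 29.0 hours = 29.0 × 3600 s = 1.044×10^5 s: μ = 4π²r³/T² = 3174.64 km³/s².
The Hohmann ellipse has a_t = (r₁ + r₂)/2 = 6975 km.
Transfer time t = π√(a_t³/μ) = 32480 s.
Target angular speed ω₂ = √(μ/r₂³) = 6.018×10^-5 rad/s.
Angle swept by the target during transfer: ω₂·t = 1.955 rad = 112.0°.
Arrival is 180° from departure on the ellipse, so φ = 180° − 112.0° = 68.0°.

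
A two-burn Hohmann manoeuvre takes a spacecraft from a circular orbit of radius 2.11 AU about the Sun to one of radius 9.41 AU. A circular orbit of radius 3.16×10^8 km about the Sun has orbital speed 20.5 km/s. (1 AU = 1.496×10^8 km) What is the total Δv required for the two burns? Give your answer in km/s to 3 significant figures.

Δv = 9.54 km/s

From the circular-orbit relation v² = μ/r at r = 3.16×10^8 km: μ = v²r = (20.5)² × 3.16×10^8 = 1.32799×10^11 km³/s².
In km: r₁ = 2.11 × 1.496×10^8 = 3.15656×10^8 km; r₂ = 9.41 × 1.496×10^8 = 1.407736×10^9 km.
The Hohmann ellipse has a_t = (r₁ + r₂)/2 = 8.61696×10^8 km.
Circular speed at r₁: v₁ = √(μ/r₁) = √(1.32799×10^11/3.15656×10^8) = 20.511 km/s.
Transfer-orbit speed at r₁ (vis-viva): v_p = √[μ(2/r₁ − 1/a_t)] = 26.216 km/s.
First burn Δv₁ = |v_p − v₁| = 5.705 km/s.
At r₂, v₂ = √(μ/r₂) = 9.713 km/s.
Transfer-orbit speed at r₂: v_a = √[μ(2/r₂ − 1/a_t)] = 5.879 km/s.
Second burn Δv₂ = |v₂ − v_a| = 3.834 km/s.
Total Δv = Δv₁ + Δv₂ = 9.539 km/s.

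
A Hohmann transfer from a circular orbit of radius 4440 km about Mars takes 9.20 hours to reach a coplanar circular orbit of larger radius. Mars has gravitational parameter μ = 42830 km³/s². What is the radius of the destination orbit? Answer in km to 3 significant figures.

r₂ = 29200 km

Transfer time t = 9.20 hours = 33120 s, and t = π√(a_t³/μ).
So a_t = (μ t²/π²)^(1/3) = (42830 × (33120)² / π²)^(1/3) = 16822 km.
Since a_t = (r₁ + r₂)/2, r₂ = 2a_t − r₁ = 2×16822 − 4440 = 29204 km.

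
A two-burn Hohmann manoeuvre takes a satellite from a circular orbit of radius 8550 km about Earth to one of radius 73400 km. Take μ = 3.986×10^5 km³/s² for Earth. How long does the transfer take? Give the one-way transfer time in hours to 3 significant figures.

Transfer-ellipse semi-major axis a_t = (r₁ + r₂)/2 = (8550 + 73400)/2 = 40975 km.
Transfer time t = π√(a_t³/μ) = π√((40975)³ / 3.986×10^5) = 41270 s.
Converting: 41270 s ÷ 3600 s/hour = 11.5 hours.

t = 11.5 hours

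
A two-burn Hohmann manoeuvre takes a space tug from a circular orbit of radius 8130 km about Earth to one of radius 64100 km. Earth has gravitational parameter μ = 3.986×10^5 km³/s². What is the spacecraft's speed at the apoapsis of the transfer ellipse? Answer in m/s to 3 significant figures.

v = 1180 m/s

Semi-major axis of the transfer orbit: a_t = (8130 + 64100)/2 = 36115 km.
The apoapsis of the transfer ellipse is at r = 64100 km.
From the vis-viva equation, v = √[μ(2/r − 1/a_t)] = 1.183 km/s.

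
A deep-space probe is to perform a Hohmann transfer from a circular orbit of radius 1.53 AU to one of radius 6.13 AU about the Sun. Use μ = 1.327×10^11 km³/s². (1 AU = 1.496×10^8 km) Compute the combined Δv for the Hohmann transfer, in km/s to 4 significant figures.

In km: r₁ = 1.53 × 1.496×10^8 = 2.28888×10^8 km; r₂ = 6.13 × 1.496×10^8 = 9.17048×10^8 km.
Transfer-ellipse semi-major axis a_t = (r₁ + r₂)/2 = (2.28888×10^8 + 9.17048×10^8)/2 = 5.72968×10^8 km.
Circular speed at r₁: v₁ = √(μ/r₁) = √(1.327×10^11/2.28888×10^8) = 24.078 km/s.
Transfer-orbit speed at r₁ (v² = μ(2/r − 1/a)): v_p = √[μ(2/r₁ − 1/a_t)] = 30.462 km/s.
First burn Δv₁ = |v_p − v₁| = 6.384 km/s.
At r₂, v₂ = √(μ/r₂) = 12.029 km/s.
Transfer-orbit speed at r₂: v_a = √[μ(2/r₂ − 1/a_t)] = 7.6030 km/s.
Second burn Δv₂ = |v₂ − v_a| = 4.426 km/s.
Δv = Δv₁ + Δv₂ = 6.384 + 4.426 = 10.81 km/s.

Δv = 10.81 km/s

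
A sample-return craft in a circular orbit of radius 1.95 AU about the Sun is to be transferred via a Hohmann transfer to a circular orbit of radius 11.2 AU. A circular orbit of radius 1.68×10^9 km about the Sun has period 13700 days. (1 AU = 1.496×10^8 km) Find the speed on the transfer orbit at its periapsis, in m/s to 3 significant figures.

v = 27900 m/s

From Kepler's third law T² = 4π²r³/μ at r = 1.68×10^9 km, T = 13700 days = 13700 × 86400 s = 1.18368×10^9 s: μ = 4π²r³/T² = 1.33604×10^11 km³/s².
In km: r₁ = 1.95 × 1.496×10^8 = 2.9172×10^8 km; r₂ = 11.2 × 1.496×10^8 = 1.67552×10^9 km.
Semi-major axis of the transfer orbit: a_t = (2.9172×10^8 + 1.67552×10^9)/2 = 9.8362×10^8 km.
At periapsis, r = 2.9172×10^8 km.
Applying v² = μ(2/r − 1/a_t): v = 27.93 km/s.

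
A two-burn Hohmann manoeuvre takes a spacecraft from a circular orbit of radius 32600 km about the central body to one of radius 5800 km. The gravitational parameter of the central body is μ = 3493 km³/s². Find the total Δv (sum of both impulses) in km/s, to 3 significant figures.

Semi-major axis of the transfer orbit: a_t = (32600 + 5800)/2 = 19200 km.
At r₁ the circular-orbit speed is v₁ = √(μ/r₁) = 0.3273 km/s.
Transfer-orbit speed at r₁ (v² = μ(2/r − 1/a)): v_a = √[μ(2/r₁ − 1/a_t)] = 0.1799 km/s.
First burn Δv₁ = |v_a − v₁| = 0.1474 km/s.
Circular speed at r₂: v₂ = √(μ/r₂) = 0.77604 km/s.
Transfer-orbit speed at r₂: v_p = √[μ(2/r₂ − 1/a_t)] = 1.0112 km/s.
Second burn Δv₂ = |v₂ − v_p| = 0.2352 km/s.
Total Δv = Δv₁ + Δv₂ = 0.3826 km/s.

Δv = 0.383 km/s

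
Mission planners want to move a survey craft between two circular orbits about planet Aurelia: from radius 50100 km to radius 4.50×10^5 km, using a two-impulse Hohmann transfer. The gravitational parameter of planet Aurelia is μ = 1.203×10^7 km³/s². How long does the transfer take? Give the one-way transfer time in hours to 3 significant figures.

Transfer-ellipse semi-major axis a_t = (r₁ + r₂)/2 = (50100 + 4.500×10^5)/2 = 2.5005×10^5 km.
By Kepler's third law the transfer-orbit period is T = 2π√(a_t³/μ), so t = T/2 = 1.133×10^5 s.
Converting: 1.133×10^5 s ÷ 3600 s/hour = 31.5 hours.

t = 31.5 hours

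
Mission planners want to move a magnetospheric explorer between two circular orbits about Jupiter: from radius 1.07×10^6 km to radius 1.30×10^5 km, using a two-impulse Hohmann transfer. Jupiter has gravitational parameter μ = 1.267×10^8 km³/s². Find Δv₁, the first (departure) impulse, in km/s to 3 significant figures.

The Hohmann ellipse has a_t = (r₁ + r₂)/2 = 6.000×10^5 km.
Circular speed at r = 1.070×10^6 km: v_c = √(μ/r) = 10.882 km/s.
Transfer-orbit speed at the same r (vis-viva, a = a_t): v_t = √[μ(2/r − 1/a_t)] = 5.0652 km/s.
Δv₁ = |v_t − v_c| = |5.0652 − 10.882| = 5.817 km/s.

Δv₁ = 5.82 km/s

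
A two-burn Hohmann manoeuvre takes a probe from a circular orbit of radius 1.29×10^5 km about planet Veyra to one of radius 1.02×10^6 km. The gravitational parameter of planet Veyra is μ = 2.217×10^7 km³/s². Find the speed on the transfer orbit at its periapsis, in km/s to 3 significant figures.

v = 17.5 km/s

The Hohmann ellipse has a_t = (r₁ + r₂)/2 = 5.745×10^5 km.
At periapsis, r = 1.290×10^5 km.
Applying v² = μ(2/r − 1/a_t): v = 17.47 km/s.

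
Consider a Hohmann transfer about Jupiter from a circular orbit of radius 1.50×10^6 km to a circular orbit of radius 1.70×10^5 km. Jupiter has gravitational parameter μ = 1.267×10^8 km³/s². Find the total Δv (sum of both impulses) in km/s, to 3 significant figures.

Δv = 14.3 km/s

Semi-major axis of the transfer orbit: a_t = (1.500×10^6 + 1.700×10^5)/2 = 8.350×10^5 km.
At r₁ the circular-orbit speed is v₁ = √(μ/r₁) = 9.191 km/s.
Transfer-orbit speed at r₁ (vis-viva): v_a = √[μ(2/r₁ − 1/a_t)] = 4.147 km/s.
First burn Δv₁ = |v_a − v₁| = 5.044 km/s.
At r₂, v₂ = √(μ/r₂) = 27.30 km/s.
Transfer-orbit speed at r₂: v_p = √[μ(2/r₂ − 1/a_t)] = 36.59 km/s.
Second burn Δv₂ = |v₂ − v_p| = 9.290 km/s.
Total Δv = Δv₁ + Δv₂ = 14.33 km/s.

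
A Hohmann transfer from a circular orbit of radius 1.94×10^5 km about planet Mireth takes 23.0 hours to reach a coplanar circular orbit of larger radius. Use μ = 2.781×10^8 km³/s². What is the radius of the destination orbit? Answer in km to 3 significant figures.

Transfer time t = 23.0 hours = 82800 s, and t = π√(a_t³/μ).
So a_t = (μ t²/π²)^(1/3) = (2.781×10^8 × (82800)² / π²)^(1/3) = 5.7808×10^5 km.
Since a_t = (r₁ + r₂)/2, r₂ = 2a_t − r₁ = 2×5.7808×10^5 − 1.940×10^5 = 9.6216×10^5 km.

r₂ = 9.62×10^5 km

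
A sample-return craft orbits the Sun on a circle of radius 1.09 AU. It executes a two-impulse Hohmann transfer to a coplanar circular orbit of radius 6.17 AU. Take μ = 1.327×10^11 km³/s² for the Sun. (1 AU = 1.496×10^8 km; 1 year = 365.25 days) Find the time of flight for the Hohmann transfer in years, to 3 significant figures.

t = 3.46 years

In km: r₁ = 1.09 × 1.496×10^8 = 1.63064×10^8 km; r₂ = 6.17 × 1.496×10^8 = 9.23032×10^8 km.
The Hohmann ellipse has a_t = (r₁ + r₂)/2 = 5.43048×10^8 km.
Half the transfer-orbit period gives t = π√(a_t³/μ) = 1.091×10^8 s.
Converting: 1.091×10^8 s ÷ 3.15576×10^7 s/year (365.25 × 86400) = 3.46 years.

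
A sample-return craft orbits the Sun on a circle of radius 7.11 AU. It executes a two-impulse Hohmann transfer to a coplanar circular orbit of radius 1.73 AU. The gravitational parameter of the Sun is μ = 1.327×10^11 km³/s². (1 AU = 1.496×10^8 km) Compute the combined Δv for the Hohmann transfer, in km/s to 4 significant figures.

In km: r₁ = 7.11 × 1.496×10^8 = 1.063656×10^9 km; r₂ = 1.73 × 1.496×10^8 = 2.58808×10^8 km.
Semi-major axis of the transfer orbit: a_t = (1.063656×10^9 + 2.58808×10^8)/2 = 6.61232×10^8 km.
At r₁ the circular-orbit speed is v₁ = √(μ/r₁) = 11.17 km/s.
Transfer-orbit speed at r₁ (vis-viva equation): v_a = √[μ(2/r₁ − 1/a_t)] = 6.988 km/s.
First burn Δv₁ = |v_a − v₁| = 4.182 km/s.
At r₂, v₂ = √(μ/r₂) = 22.644 km/s.
Transfer-orbit speed at r₂: v_p = √[μ(2/r₂ − 1/a_t)] = 28.719 km/s.
Second burn Δv₂ = |v₂ − v_p| = 6.075 km/s.
Total Δv = Δv₁ + Δv₂ = 10.26 km/s.

Δv = 10.26 km/s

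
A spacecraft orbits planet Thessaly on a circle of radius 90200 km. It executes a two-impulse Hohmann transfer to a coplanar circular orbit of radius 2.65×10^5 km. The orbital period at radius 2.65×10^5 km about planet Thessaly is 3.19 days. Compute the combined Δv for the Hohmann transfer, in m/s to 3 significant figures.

From Kepler's third law T² = 4π²r³/μ at r = 2.65×10^5 km, T = 3.19 days = 3.19 × 86400 s = 2.75616×10^5 s: μ = 4π²r³/T² = 9.67138×10^6 km³/s².
Semi-major axis of the transfer orbit: a_t = (90200 + 2.650×10^5)/2 = 1.776×10^5 km.
At r₁ the circular-orbit speed is v₁ = √(μ/r₁) = 10.355 km/s.
On the transfer ellipse at r₁, vis-viva gives v_p = √[μ(2/r₁ − 1/a_t)] = 12.649 km/s.
First burn Δv₁ = |v_p − v₁| = 2.294 km/s.
At r₂, v₂ = √(μ/r₂) = 6.041 km/s.
Transfer-orbit speed at r₂: v_a = √[μ(2/r₂ − 1/a_t)] = 4.305 km/s.
Second burn Δv₂ = |v₂ − v_a| = 1.736 km/s.
Total Δv = Δv₁ + Δv₂ = 4.030 km/s.

Δv = 4030 m/s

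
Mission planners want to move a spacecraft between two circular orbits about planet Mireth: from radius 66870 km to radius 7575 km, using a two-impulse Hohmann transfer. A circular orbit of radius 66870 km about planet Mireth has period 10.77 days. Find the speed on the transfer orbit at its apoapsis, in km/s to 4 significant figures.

From Kepler's third law T² = 4π²r³/μ at r = 66870 km, T = 10.77 days = 10.77 × 86400 s = 9.30528×10^5 s: μ = 4π²r³/T² = 13633.1 km³/s².
The Hohmann ellipse has a_t = (r₁ + r₂)/2 = 37222.5 km.
The apoapsis of the transfer ellipse is at r = 66870 km.
Vis-viva: v = √[μ(2/r − 1/a_t)] = √[13633.1 × (2/66870 − 1/37222.5)] = 0.2037 km/s.

v = 0.2037 km/s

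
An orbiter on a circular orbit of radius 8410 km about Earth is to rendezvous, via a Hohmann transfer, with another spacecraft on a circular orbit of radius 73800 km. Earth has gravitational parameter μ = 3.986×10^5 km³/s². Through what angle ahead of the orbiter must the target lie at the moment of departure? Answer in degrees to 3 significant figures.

Semi-major axis of the transfer orbit: a_t = (8410 + 73800)/2 = 41105 km.
Transfer time t = π√(a_t³/μ) = 41470 s.
The target's mean motion on its circular orbit is ω₂ = √(μ/r₂³) = 3.149×10^-5 rad/s.
Angle swept by the target during transfer: ω₂·t = 1.3059 rad = 74.82°.
Arrival is 180° from departure on the ellipse, so φ = 180° − 74.82° = 105°.

φ = 105°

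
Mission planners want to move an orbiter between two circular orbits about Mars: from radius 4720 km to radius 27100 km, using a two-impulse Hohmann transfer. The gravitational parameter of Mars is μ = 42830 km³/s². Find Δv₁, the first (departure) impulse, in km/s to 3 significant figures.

Semi-major axis of the transfer orbit: a_t = (4720 + 27100)/2 = 15910 km.
On the circular orbit at r = 4720 km, v_c = √(μ/r) = 3.0123 km/s.
Transfer-orbit speed at the same r (vis-viva, a = a_t): v_t = √[μ(2/r − 1/a_t)] = 3.9314 km/s.
Δv₁ = |v_t − v_c| = |3.9314 − 3.0123| = 0.9191 km/s.

Δv₁ = 0.919 km/s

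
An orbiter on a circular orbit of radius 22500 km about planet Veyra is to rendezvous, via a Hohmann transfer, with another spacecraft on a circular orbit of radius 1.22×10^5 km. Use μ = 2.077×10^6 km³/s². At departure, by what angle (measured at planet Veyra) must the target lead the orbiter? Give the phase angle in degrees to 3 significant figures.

Semi-major axis of the transfer orbit: a_t = (22500 + 1.220×10^5)/2 = 72250 km.
The half-period of the transfer ellipse is t = π√(a_t³/μ) = 42334 s.
The target's mean motion on its circular orbit is ω₂ = √(μ/r₂³) = 3.3820×10^-5 rad/s.
Angle swept by the target during transfer: ω₂·t = 1.4317 rad = 82.03°.
The orbiter traverses 180° on the transfer ellipse, so the target must lead by 180° − 82.03° = 98.0°.

φ = 98.0°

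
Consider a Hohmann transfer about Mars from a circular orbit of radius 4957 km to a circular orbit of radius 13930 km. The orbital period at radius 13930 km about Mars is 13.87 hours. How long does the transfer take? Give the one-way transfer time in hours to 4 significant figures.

From Kepler's third law T² = 4π²r³/μ at r = 13930 km, T = 13.87 hours = 13.87 × 3600 s = 49932 s: μ = 4π²r³/T² = 42801.1 km³/s².
Transfer-ellipse semi-major axis a_t = (r₁ + r₂)/2 = (4957 + 13930)/2 = 9443.5 km.
Half the transfer-orbit period gives t = π√(a_t³/μ) = 13935 s.
Converting: 13935 s ÷ 3600 s/hour = 3.871 hours.

t = 3.871 hours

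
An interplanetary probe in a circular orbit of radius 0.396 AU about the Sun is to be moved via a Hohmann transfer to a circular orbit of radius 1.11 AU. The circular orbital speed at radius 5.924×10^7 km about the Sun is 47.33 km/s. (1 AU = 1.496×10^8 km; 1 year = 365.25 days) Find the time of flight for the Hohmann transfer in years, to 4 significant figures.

t = 0.3267 years

From the circular-orbit relation v² = μ/r at r = 5.924×10^7 km: μ = v²r = (47.33)² × 5.924×10^7 = 1.32705×10^11 km³/s².
In km: r₁ = 0.396 × 1.496×10^8 = 5.92416×10^7 km; r₂ = 1.11 × 1.496×10^8 = 1.66056×10^8 km.
The Hohmann ellipse has a_t = (r₁ + r₂)/2 = 1.126488×10^8 km.
Transfer time t = π√(a_t³/μ) = π√((1.126488×10^8)³ / 1.32705×10^11) = 1.031×10^7 s.
Converting: 1.031×10^7 s ÷ 3.15576×10^7 s/year (365.25 × 86400) = 0.3267 years.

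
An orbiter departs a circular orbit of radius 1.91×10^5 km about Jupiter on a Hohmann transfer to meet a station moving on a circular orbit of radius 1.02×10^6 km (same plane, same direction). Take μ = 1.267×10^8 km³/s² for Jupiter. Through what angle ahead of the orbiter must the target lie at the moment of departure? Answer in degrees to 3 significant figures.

φ = 97.7°

Semi-major axis of the transfer orbit: a_t = (1.910×10^5 + 1.020×10^6)/2 = 6.055×10^5 km.
Transfer time t = π√(a_t³/μ) = 1.315×10^5 s.
The target's mean motion on its circular orbit is ω₂ = √(μ/r₂³) = 1.093×10^-5 rad/s.
Angle swept by the target during transfer: ω₂·t = 1.437 rad = 82.33°.
The orbiter traverses 180° on the transfer ellipse, so the target must lead by 180° − 82.33° = 97.7°.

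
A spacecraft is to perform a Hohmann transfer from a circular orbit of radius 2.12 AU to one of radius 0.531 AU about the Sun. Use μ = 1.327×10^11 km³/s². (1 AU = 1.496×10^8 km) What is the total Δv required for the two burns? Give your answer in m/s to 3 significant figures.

Δv = 18300 m/s

In km: r₁ = 2.12 × 1.496×10^8 = 3.17152×10^8 km; r₂ = 0.531 × 1.496×10^8 = 7.94376×10^7 km.
The Hohmann ellipse has a_t = (r₁ + r₂)/2 = 1.982948×10^8 km.
Circular speed at r₁: v₁ = √(μ/r₁) = √(1.327×10^11/3.17152×10^8) = 20.455 km/s.
Transfer-orbit speed at r₁ (v² = μ(2/r − 1/a)): v_a = √[μ(2/r₁ − 1/a_t)] = 12.947 km/s.
First burn Δv₁ = |v_a − v₁| = 7.508 km/s.
Circular speed at r₂: v₂ = √(μ/r₂) = 40.87 km/s.
Transfer-orbit speed at r₂: v_p = √[μ(2/r₂ − 1/a_t)] = 51.69 km/s.
Second burn Δv₂ = |v₂ − v_p| = 10.82 km/s.
Total Δv = Δv₁ + Δv₂ = 18.33 km/s.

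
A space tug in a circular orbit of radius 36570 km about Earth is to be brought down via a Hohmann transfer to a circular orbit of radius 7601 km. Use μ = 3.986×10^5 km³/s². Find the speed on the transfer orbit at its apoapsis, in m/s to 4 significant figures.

v = 1937 m/s

Transfer-ellipse semi-major axis a_t = (r₁ + r₂)/2 = (36570 + 7601)/2 = 22085.5 km.
The apoapsis of the transfer ellipse is at r = 36570 km.
Applying v² = μ(2/r − 1/a_t): v = 1.937 km/s.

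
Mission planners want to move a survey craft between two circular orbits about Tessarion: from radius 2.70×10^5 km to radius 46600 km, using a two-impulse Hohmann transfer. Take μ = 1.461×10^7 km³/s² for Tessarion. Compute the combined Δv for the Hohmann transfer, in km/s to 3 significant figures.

Δv = 8.78 km/s

Transfer-ellipse semi-major axis a_t = (r₁ + r₂)/2 = (2.700×10^5 + 46600)/2 = 1.583×10^5 km.
At r₁ the circular-orbit speed is v₁ = √(μ/r₁) = 7.356 km/s.
Transfer-orbit speed at r₁ (v² = μ(2/r − 1/a)): v_a = √[μ(2/r₁ − 1/a_t)] = 3.991 km/s.
First burn Δv₁ = |v_a − v₁| = 3.365 km/s.
At r₂, v₂ = √(μ/r₂) = 17.7065 km/s.
Transfer-orbit speed at r₂: v_p = √[μ(2/r₂ − 1/a_t)] = 23.1246 km/s.
Second burn Δv₂ = |v₂ − v_p| = 5.418 km/s.
Total Δv = Δv₁ + Δv₂ = 8.783 km/s.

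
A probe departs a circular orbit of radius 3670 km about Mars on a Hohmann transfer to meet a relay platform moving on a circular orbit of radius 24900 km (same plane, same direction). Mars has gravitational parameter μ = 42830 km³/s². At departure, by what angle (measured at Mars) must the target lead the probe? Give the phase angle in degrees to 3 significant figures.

The Hohmann ellipse has a_t = (r₁ + r₂)/2 = 14285 km.
Transfer time t = π√(a_t³/μ) = 25917.7 s.
The target's mean motion on its circular orbit is ω₂ = √(μ/r₂³) = 5.26714×10^-5 rad/s.
Angle swept by the target during transfer: ω₂·t = 1.36512 rad = 78.22°.
Arrival is 180° from departure on the ellipse, so φ = 180° − 78.22° = 102°.

φ = 102°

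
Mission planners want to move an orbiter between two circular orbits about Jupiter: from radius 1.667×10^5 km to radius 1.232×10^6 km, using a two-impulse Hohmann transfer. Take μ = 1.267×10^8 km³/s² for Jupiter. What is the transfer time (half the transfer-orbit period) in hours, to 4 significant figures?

t = 45.34 hours

Semi-major axis of the transfer orbit: a_t = (1.667×10^5 + 1.232×10^6)/2 = 6.9935×10^5 km.
Transfer time t = π√(a_t³/μ) = π√((6.9935×10^5)³ / 1.267×10^8) = 1.6323×10^5 s.
Converting: 1.6323×10^5 s ÷ 3600 s/hour = 45.34 hours.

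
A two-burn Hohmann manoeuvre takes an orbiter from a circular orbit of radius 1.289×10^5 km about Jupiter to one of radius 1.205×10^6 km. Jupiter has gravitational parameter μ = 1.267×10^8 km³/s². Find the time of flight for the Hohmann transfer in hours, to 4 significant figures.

t = 42.23 hours

Transfer-ellipse semi-major axis a_t = (r₁ + r₂)/2 = (1.289×10^5 + 1.205×10^6)/2 = 6.6695×10^5 km.
Half the transfer-orbit period gives t = π√(a_t³/μ) = 1.5202×10^5 s.
Converting: 1.5202×10^5 s ÷ 3600 s/hour = 42.23 hours.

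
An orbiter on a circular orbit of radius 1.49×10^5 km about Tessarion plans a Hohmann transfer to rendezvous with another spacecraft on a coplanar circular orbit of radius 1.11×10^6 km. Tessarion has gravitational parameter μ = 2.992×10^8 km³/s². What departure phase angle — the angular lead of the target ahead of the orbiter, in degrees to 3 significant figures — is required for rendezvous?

Transfer-ellipse semi-major axis a_t = (r₁ + r₂)/2 = (1.490×10^5 + 1.110×10^6)/2 = 6.295×10^5 km.
Transfer time t = π√(a_t³/μ) = 90712 s.
Target angular speed ω₂ = √(μ/r₂³) = 1.4791×10^-5 rad/s.
Angle swept by the target during transfer: ω₂·t = 1.3417 rad = 76.87°.
Arrival is 180° from departure on the ellipse, so φ = 180° − 76.87° = 103°.

φ = 103°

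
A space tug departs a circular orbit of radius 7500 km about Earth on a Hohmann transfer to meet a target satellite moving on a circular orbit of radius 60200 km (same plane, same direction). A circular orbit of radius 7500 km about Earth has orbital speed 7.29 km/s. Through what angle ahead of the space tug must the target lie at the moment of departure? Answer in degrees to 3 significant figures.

φ = 104°

From the circular-orbit relation v² = μ/r at r = 7500 km: μ = v²r = (7.29)² × 7500 = 3.98581×10^5 km³/s².
Semi-major axis of the transfer orbit: a_t = (7500 + 60200)/2 = 33850 km.
The half-period of the transfer ellipse is t = π√(a_t³/μ) = 30990.6 s.
Target angular speed ω₂ = √(μ/r₂³) = 4.27428×10^-5 rad/s.
Angle swept by the target during transfer: ω₂·t = 1.32463 rad = 75.90°.
Arrival is 180° from departure on the ellipse, so φ = 180° − 75.90° = 104°.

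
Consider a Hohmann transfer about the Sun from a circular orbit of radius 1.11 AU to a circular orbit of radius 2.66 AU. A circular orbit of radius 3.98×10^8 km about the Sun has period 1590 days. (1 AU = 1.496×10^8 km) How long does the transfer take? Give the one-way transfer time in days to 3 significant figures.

From Kepler's third law T² = 4π²r³/μ at r = 3.98×10^8 km, T = 1590 days = 1590 × 86400 s = 1.37376×10^8 s: μ = 4π²r³/T² = 1.31883×10^11 km³/s².
In km: r₁ = 1.11 × 1.496×10^8 = 1.66056×10^8 km; r₂ = 2.66 × 1.496×10^8 = 3.97936×10^8 km.
Transfer-ellipse semi-major axis a_t = (r₁ + r₂)/2 = (1.66056×10^8 + 3.97936×10^8)/2 = 2.81996×10^8 km.
By Kepler's third law the transfer-orbit period is T = 2π√(a_t³/μ), so t = T/2 = 4.097×10^7 s.
Converting: 4.097×10^7 s ÷ 86400 s/day = 474 days.

t = 474 days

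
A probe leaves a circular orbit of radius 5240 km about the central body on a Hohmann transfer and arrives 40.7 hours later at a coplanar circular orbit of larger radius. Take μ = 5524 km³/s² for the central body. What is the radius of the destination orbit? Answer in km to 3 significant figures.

Transfer time t = 40.7 hours = 1.4652×10^5 s, and t = π√(a_t³/μ).
So a_t = (μ t²/π²)^(1/3) = (5524 × (1.4652×10^5)² / π²)^(1/3) = 22904 km.
Since a_t = (r₁ + r₂)/2, r₂ = 2a_t − r₁ = 2×22904 − 5240 = 40568 km.

r₂ = 40600 km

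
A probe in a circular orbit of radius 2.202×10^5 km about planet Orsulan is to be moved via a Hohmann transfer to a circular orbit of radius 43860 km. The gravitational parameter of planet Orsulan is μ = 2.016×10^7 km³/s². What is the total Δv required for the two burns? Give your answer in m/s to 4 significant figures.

Transfer-ellipse semi-major axis a_t = (r₁ + r₂)/2 = (2.202×10^5 + 43860)/2 = 1.3203×10^5 km.
Circular speed at r₁: v₁ = √(μ/r₁) = √(2.016×10^7/2.202×10^5) = 9.568 km/s.
Transfer-orbit speed at r₁ (vis-viva): v_a = √[μ(2/r₁ − 1/a_t)] = 5.515 km/s.
First burn Δv₁ = |v_a − v₁| = 4.053 km/s.
At r₂, v₂ = √(μ/r₂) = 21.439 km/s.
Transfer-orbit speed at r₂: v_p = √[μ(2/r₂ − 1/a_t)] = 27.687 km/s.
Second burn Δv₂ = |v₂ − v_p| = 6.248 km/s.
Δv = Δv₁ + Δv₂ = 4.053 + 6.248 = 10.30 km/s.

Δv = 10300 m/s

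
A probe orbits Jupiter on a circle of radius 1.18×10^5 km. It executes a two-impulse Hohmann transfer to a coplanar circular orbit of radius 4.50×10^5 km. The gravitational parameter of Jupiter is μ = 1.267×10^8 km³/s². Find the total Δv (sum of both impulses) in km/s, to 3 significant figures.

Δv = 14.4 km/s

Semi-major axis of the transfer orbit: a_t = (1.180×10^5 + 4.500×10^5)/2 = 2.840×10^5 km.
At r₁ the circular-orbit speed is v₁ = √(μ/r₁) = 32.768 km/s.
On the transfer ellipse at r₁, vis-viva gives v_p = √[μ(2/r₁ − 1/a_t)] = 41.247 km/s.
First burn Δv₁ = |v_p − v₁| = 8.479 km/s.
At r₂, v₂ = √(μ/r₂) = 16.780 km/s.
Transfer-orbit speed at r₂: v_a = √[μ(2/r₂ − 1/a_t)] = 10.816 km/s.
Second burn Δv₂ = |v₂ − v_a| = 5.964 km/s.
Δv = Δv₁ + Δv₂ = 8.479 + 5.964 = 14.44 km/s.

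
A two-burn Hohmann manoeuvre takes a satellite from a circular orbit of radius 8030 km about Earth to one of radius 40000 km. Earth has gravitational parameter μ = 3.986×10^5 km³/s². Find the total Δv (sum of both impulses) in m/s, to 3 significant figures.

Δv = 3380 m/s

Transfer-ellipse semi-major axis a_t = (r₁ + r₂)/2 = (8030 + 40000)/2 = 24015 km.
At r₁ the circular-orbit speed is v₁ = √(μ/r₁) = 7.04548 km/s.
Transfer-orbit speed at r₁ (vis-viva equation): v_p = √[μ(2/r₁ − 1/a_t)] = 9.09284 km/s.
First burn Δv₁ = |v_p − v₁| = 2.0474 km/s.
At r₂, v₂ = √(μ/r₂) = 3.156739 km/s.
Transfer-orbit speed at r₂: v_a = √[μ(2/r₂ − 1/a_t)] = 1.825388 km/s.
Second burn Δv₂ = |v₂ − v_a| = 1.3314 km/s.
Δv = Δv₁ + Δv₂ = 2.0474 + 1.3314 = 3.379 km/s.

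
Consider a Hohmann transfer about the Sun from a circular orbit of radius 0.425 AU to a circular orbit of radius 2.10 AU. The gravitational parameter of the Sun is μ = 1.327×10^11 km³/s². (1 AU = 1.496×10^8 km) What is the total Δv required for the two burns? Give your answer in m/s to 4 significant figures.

In km: r₁ = 0.425 × 1.496×10^8 = 6.358×10^7 km; r₂ = 2.10 × 1.496×10^8 = 3.1416×10^8 km.
The Hohmann ellipse has a_t = (r₁ + r₂)/2 = 1.8887×10^8 km.
Circular speed at r₁: v₁ = √(μ/r₁) = √(1.327×10^11/6.358×10^7) = 45.685 km/s.
Transfer-orbit speed at r₁ (vis-viva equation): v_p = √[μ(2/r₁ − 1/a_t)] = 58.921 km/s.
First burn Δv₁ = |v_p − v₁| = 13.236 km/s.
Circular speed at r₂: v₂ = √(μ/r₂) = 20.5523 km/s.
Transfer-orbit speed at r₂: v_a = √[μ(2/r₂ − 1/a_t)] = 11.9245 km/s.
Second burn Δv₂ = |v₂ − v_a| = 8.6278 km/s.
Δv = Δv₁ + Δv₂ = 13.236 + 8.6278 = 21.86 km/s.

Δv = 21860 m/s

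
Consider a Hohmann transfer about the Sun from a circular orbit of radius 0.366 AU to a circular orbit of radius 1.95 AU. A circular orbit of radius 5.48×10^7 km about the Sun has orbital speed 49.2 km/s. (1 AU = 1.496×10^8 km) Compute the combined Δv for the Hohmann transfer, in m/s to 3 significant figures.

Δv = 24000 m/s

From the circular-orbit relation v² = μ/r at r = 5.48×10^7 km: μ = v²r = (49.2)² × 5.48×10^7 = 1.32651×10^11 km³/s².
In km: r₁ = 0.366 × 1.496×10^8 = 5.47536×10^7 km; r₂ = 1.95 × 1.496×10^8 = 2.9172×10^8 km.
Transfer-ellipse semi-major axis a_t = (r₁ + r₂)/2 = (5.47536×10^7 + 2.9172×10^8)/2 = 1.732368×10^8 km.
At r₁ the circular-orbit speed is v₁ = √(μ/r₁) = 49.22 km/s.
Transfer-orbit speed at r₁ (v² = μ(2/r − 1/a)): v_p = √[μ(2/r₁ − 1/a_t)] = 63.87 km/s.
First burn Δv₁ = |v_p − v₁| = 14.65 km/s.
Circular speed at r₂: v₂ = √(μ/r₂) = 21.324 km/s.
Transfer-orbit speed at r₂: v_a = √[μ(2/r₂ − 1/a_t)] = 11.988 km/s.
Second burn Δv₂ = |v₂ − v_a| = 9.336 km/s.
Δv = Δv₁ + Δv₂ = 14.65 + 9.336 = 23.99 km/s.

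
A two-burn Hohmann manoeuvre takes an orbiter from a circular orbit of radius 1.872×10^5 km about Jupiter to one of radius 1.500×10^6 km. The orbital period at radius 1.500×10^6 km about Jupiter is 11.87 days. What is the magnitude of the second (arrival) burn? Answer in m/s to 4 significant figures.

From Kepler's third law T² = 4π²r³/μ at r = 1.500×10^6 km, T = 11.87 days = 11.87 × 86400 s = 1.025568×10^6 s: μ = 4π²r³/T² = 1.26679×10^8 km³/s².
Semi-major axis of the transfer orbit: a_t = (1.872×10^5 + 1.500×10^6)/2 = 8.436×10^5 km.
On the circular orbit at r = 1.500×10^6 km, v_c = √(μ/r) = 9.190 km/s.
Vis-viva on the transfer ellipse at r = 1.500×10^6 km gives v_t = √[μ(2/r − 1/a_t)] = 4.329 km/s.
Δv₂ = |v_t − v_c| = |4.329 − 9.190| = 4.861 km/s.

Δv₂ = 4861 m/s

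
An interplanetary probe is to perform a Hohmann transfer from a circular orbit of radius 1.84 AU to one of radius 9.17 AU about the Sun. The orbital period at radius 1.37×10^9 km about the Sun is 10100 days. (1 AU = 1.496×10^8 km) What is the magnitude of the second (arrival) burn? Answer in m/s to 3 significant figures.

Δv₂ = 4160 m/s

From Kepler's third law T² = 4π²r³/μ at r = 1.37×10^9 km, T = 10100 days = 10100 × 86400 s = 8.7264×10^8 s: μ = 4π²r³/T² = 1.33306×10^11 km³/s².
In km: r₁ = 1.84 × 1.496×10^8 = 2.75264×10^8 km; r₂ = 9.17 × 1.496×10^8 = 1.371832×10^9 km.
The Hohmann ellipse has a_t = (r₁ + r₂)/2 = 8.23548×10^8 km.
On the circular orbit at r = 1.371832×10^9 km, v_c = √(μ/r) = 9.858 km/s.
Transfer-orbit speed at the same r (vis-viva, a = a_t): v_t = √[μ(2/r − 1/a_t)] = 5.699 km/s.
Δv₂ = |v_t − v_c| = |5.699 − 9.858| = 4.159 km/s.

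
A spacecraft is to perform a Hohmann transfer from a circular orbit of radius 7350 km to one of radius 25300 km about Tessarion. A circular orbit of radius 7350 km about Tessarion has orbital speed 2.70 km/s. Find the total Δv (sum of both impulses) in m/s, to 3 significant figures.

Δv = 1140 m/s

From the circular-orbit relation v² = μ/r at r = 7350 km: μ = v²r = (2.70)² × 7350 = 53581.5 km³/s².
Semi-major axis of the transfer orbit: a_t = (7350 + 25300)/2 = 16325 km.
Circular speed at r₁: v₁ = √(μ/r₁) = √(53581.5/7350) = 2.7000 km/s.
Transfer-orbit speed at r₁ (vis-viva equation): v_p = √[μ(2/r₁ − 1/a_t)] = 3.3612 km/s.
First burn Δv₁ = |v_p − v₁| = 0.6612 km/s.
Circular speed at r₂: v₂ = √(μ/r₂) = 1.4553 km/s.
Transfer-orbit speed at r₂: v_a = √[μ(2/r₂ − 1/a_t)] = 0.97648 km/s.
Second burn Δv₂ = |v₂ − v_a| = 0.4788 km/s.
Total Δv = Δv₁ + Δv₂ = 1.140 km/s.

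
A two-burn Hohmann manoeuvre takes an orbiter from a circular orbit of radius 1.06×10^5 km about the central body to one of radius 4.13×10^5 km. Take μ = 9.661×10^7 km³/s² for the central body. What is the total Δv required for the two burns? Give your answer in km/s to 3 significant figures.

Δv = 13.4 km/s

The Hohmann ellipse has a_t = (r₁ + r₂)/2 = 2.595×10^5 km.
Circular speed at r₁: v₁ = √(μ/r₁) = √(9.661×10^7/1.060×10^5) = 30.18965 km/s.
Transfer-orbit speed at r₁ (vis-viva equation): v_p = √[μ(2/r₁ − 1/a_t)] = 38.08592 km/s.
First burn Δv₁ = |v_p − v₁| = 7.8963 km/s.
Circular speed at r₂: v₂ = √(μ/r₂) = 15.2945 km/s.
Transfer-orbit speed at r₂: v_a = √[μ(2/r₂ − 1/a_t)] = 9.77508 km/s.
Second burn Δv₂ = |v₂ − v_a| = 5.5194 km/s.
Total Δv = Δv₁ + Δv₂ = 13.42 km/s.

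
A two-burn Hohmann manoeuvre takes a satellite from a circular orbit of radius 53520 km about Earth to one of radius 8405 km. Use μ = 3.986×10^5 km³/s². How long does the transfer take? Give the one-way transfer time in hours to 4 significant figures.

t = 7.531 hours

Semi-major axis of the transfer orbit: a_t = (53520 + 8405)/2 = 30962.5 km.
Half the transfer-orbit period gives t = π√(a_t³/μ) = 27110 s.
Converting: 27110 s ÷ 3600 s/hour = 7.531 hours.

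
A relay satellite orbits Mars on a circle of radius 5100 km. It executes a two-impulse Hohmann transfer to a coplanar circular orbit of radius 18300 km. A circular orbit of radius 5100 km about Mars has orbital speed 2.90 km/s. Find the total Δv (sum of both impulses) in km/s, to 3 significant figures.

From the circular-orbit relation v² = μ/r at r = 5100 km: μ = v²r = (2.90)² × 5100 = 42891.0 km³/s².
Transfer-ellipse semi-major axis a_t = (r₁ + r₂)/2 = (5100 + 18300)/2 = 11700 km.
At r₁ the circular-orbit speed is v₁ = √(μ/r₁) = 2.9000 km/s.
On the transfer ellipse at r₁, v² = μ(2/r − 1/a) gives v_p = √[μ(2/r₁ − 1/a_t)] = 3.6269 km/s.
First burn Δv₁ = |v_p − v₁| = 0.7269 km/s.
At r₂, v₂ = √(μ/r₂) = 1.53094 km/s.
Transfer-orbit speed at r₂: v_a = √[μ(2/r₂ − 1/a_t)] = 1.01076 km/s.
Second burn Δv₂ = |v₂ − v_a| = 0.5202 km/s.
Total Δv = Δv₁ + Δv₂ = 1.247 km/s.

Δv = 1.25 km/s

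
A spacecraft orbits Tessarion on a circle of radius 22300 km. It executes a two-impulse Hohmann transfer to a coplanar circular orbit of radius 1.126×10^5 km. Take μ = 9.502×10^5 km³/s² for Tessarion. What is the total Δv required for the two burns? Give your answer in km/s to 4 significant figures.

The Hohmann ellipse has a_t = (r₁ + r₂)/2 = 67450 km.
Circular speed at r₁: v₁ = √(μ/r₁) = √(9.502×10^5/22300) = 6.528 km/s.
On the transfer ellipse at r₁, vis-viva gives v_p = √[μ(2/r₁ − 1/a_t)] = 8.434 km/s.
First burn Δv₁ = |v_p − v₁| = 1.906 km/s.
At r₂, v₂ = √(μ/r₂) = 2.905 km/s.
Transfer-orbit speed at r₂: v_a = √[μ(2/r₂ − 1/a_t)] = 1.670 km/s.
Second burn Δv₂ = |v₂ − v_a| = 1.235 km/s.
Δv = Δv₁ + Δv₂ = 1.906 + 1.235 = 3.141 km/s.

Δv = 3.141 km/s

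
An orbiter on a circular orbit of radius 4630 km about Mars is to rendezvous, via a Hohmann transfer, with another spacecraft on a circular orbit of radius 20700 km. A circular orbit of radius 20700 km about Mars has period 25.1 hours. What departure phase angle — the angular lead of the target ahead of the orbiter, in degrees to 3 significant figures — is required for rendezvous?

φ = 93.9°

From Kepler's third law T² = 4π²r³/μ at r = 20700 km, T = 25.1 hours = 25.1 × 3600 s = 90360 s: μ = 4π²r³/T² = 42886.3 km³/s².
The Hohmann ellipse has a_t = (r₁ + r₂)/2 = 12665 km.
Transfer time t = π√(a_t³/μ) = 21620 s.
Target angular speed ω₂ = √(μ/r₂³) = 6.954×10^-5 rad/s.
Angle swept by the target during transfer: ω₂·t = 1.5035 rad = 86.14°.
Arrival is 180° from departure on the ellipse, so φ = 180° − 86.14° = 93.9°.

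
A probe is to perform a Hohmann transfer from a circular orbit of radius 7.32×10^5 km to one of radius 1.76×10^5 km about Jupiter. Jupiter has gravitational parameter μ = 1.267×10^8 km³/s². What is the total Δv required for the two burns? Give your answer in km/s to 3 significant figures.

Δv = 12.2 km/s

Semi-major axis of the transfer orbit: a_t = (7.320×10^5 + 1.760×10^5)/2 = 4.540×10^5 km.
Circular speed at r₁: v₁ = √(μ/r₁) = √(1.267×10^8/7.320×10^5) = 13.1563 km/s.
Transfer-orbit speed at r₁ (vis-viva equation): v_a = √[μ(2/r₁ − 1/a_t)] = 8.19146 km/s.
First burn Δv₁ = |v_a − v₁| = 4.965 km/s.
Circular speed at r₂: v₂ = √(μ/r₂) = 26.831 km/s.
Transfer-orbit speed at r₂: v_p = √[μ(2/r₂ − 1/a_t)] = 34.069 km/s.
Second burn Δv₂ = |v₂ − v_p| = 7.238 km/s.
Δv = Δv₁ + Δv₂ = 4.965 + 7.238 = 12.20 km/s.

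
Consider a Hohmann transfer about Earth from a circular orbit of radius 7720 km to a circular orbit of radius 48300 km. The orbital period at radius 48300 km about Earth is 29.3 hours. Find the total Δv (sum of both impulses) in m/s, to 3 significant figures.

Δv = 3620 m/s

From Kepler's third law T² = 4π²r³/μ at r = 48300 km, T = 29.3 hours = 29.3 × 3600 s = 1.0548×10^5 s: μ = 4π²r³/T² = 3.99817×10^5 km³/s².
Transfer-ellipse semi-major axis a_t = (r₁ + r₂)/2 = (7720 + 48300)/2 = 28010 km.
At r₁ the circular-orbit speed is v₁ = √(μ/r₁) = 7.19651 km/s.
Transfer-orbit speed at r₁ (v² = μ(2/r − 1/a)): v_p = √[μ(2/r₁ − 1/a_t)] = 9.45015 km/s.
First burn Δv₁ = |v_p − v₁| = 2.2536 km/s.
At r₂, v₂ = √(μ/r₂) = 2.877113 km/s.
Transfer-orbit speed at r₂: v_a = √[μ(2/r₂ − 1/a_t)] = 1.510459 km/s.
Second burn Δv₂ = |v₂ − v_a| = 1.3667 km/s.
Total Δv = Δv₁ + Δv₂ = 3.620 km/s.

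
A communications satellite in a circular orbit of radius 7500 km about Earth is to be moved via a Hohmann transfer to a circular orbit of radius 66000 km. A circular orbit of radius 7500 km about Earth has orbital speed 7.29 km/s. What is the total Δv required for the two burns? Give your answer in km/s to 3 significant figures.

Δv = 3.83 km/s

From the circular-orbit relation v² = μ/r at r = 7500 km: μ = v²r = (7.29)² × 7500 = 3.98581×10^5 km³/s².
Transfer-ellipse semi-major axis a_t = (r₁ + r₂)/2 = (7500 + 66000)/2 = 36750 km.
Circular speed at r₁: v₁ = √(μ/r₁) = √(3.98581×10^5/7500) = 7.2900 km/s.
On the transfer ellipse at r₁, vis-viva gives v_p = √[μ(2/r₁ − 1/a_t)] = 9.7695 km/s.
First burn Δv₁ = |v_p − v₁| = 2.4795 km/s.
Circular speed at r₂: v₂ = √(μ/r₂) = 2.4575 km/s.
Transfer-orbit speed at r₂: v_a = √[μ(2/r₂ − 1/a_t)] = 1.1102 km/s.
Second burn Δv₂ = |v₂ − v_a| = 1.3473 km/s.
Δv = Δv₁ + Δv₂ = 2.4795 + 1.3473 = 3.827 km/s.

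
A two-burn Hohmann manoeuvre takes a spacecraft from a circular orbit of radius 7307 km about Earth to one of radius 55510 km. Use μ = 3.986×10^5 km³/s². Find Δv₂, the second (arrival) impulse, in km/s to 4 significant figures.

Transfer-ellipse semi-major axis a_t = (r₁ + r₂)/2 = (7307 + 55510)/2 = 31408.5 km.
On the circular orbit at r = 55510 km, v_c = √(μ/r) = 2.6797 km/s.
Vis-viva on the transfer ellipse at r = 55510 km gives v_t = √[μ(2/r − 1/a_t)] = 1.2925 km/s.
Δv₂ = |v_t − v_c| = |1.2925 − 2.6797| = 1.387 km/s.

Δv₂ = 1.387 km/s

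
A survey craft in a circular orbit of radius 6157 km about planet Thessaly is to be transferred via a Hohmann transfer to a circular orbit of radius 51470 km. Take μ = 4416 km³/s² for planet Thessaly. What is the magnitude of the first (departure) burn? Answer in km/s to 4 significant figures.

Δv₁ = 0.2850 km/s

Semi-major axis of the transfer orbit: a_t = (6157 + 51470)/2 = 28813.5 km.
Circular speed at r = 6157 km: v_c = √(μ/r) = 0.84690 km/s.
Transfer-orbit speed at the same r (vis-viva, a = a_t): v_t = √[μ(2/r − 1/a_t)] = 1.1319 km/s.
Δv₁ = |v_t − v_c| = |1.1319 − 0.84690| = 0.2850 km/s.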